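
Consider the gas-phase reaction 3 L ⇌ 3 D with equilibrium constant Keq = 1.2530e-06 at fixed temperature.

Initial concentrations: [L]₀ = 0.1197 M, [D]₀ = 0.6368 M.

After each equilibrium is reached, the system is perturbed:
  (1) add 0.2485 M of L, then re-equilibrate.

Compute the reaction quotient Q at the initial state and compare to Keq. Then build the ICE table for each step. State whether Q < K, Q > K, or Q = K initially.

Q₀ = 150.6 vs Keq = 1.2530e-06 ⇒ Q>K, reverse
Step 1:
                    L           D
  init         0.1197      0.6368
  Δ            0.6287     -0.6287
  eq           0.7484    0.008069
  solve Keq expr → x = -0.2096; check Q = 1.2530e-06
Then add 0.2485 M of L.
Step 2:
                    L           D
  init         0.9969    0.008069
  Δ          -0.00265     0.00265
  eq           0.9943     0.01072
  solve Keq expr → x = 8.8348e-04; check Q = 1.2530e-06

Q₀ = 150.6; Q > K (proceeds reverse)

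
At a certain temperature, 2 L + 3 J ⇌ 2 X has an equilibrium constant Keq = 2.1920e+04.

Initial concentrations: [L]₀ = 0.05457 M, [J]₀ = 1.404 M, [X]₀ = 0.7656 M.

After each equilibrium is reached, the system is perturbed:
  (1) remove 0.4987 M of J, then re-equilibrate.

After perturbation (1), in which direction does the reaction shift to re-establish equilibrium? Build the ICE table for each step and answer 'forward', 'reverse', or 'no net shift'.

Q₀ = 71.12 vs Keq = 2.1920e+04 ⇒ Q<K, forward
Step 1:
                   L          J          X
  Initial    0.05457      1.404     0.7656
  Change    -0.05096   -0.07645    0.05096
  Equil     0.003606      1.328     0.8166
  solve Keq expr → x = 0.02548; check Q = 2.1920e+04
Then remove 0.4987 M of J.
Step 2:
                   L          J          X
  Initial   0.003606     0.8289     0.8166
  Change      0.0036   0.005401    -0.0036
  Equil     0.007206     0.8343      0.813
  solve Keq expr → x = -0.0018; check Q = 2.1920e+04

Direction: reverse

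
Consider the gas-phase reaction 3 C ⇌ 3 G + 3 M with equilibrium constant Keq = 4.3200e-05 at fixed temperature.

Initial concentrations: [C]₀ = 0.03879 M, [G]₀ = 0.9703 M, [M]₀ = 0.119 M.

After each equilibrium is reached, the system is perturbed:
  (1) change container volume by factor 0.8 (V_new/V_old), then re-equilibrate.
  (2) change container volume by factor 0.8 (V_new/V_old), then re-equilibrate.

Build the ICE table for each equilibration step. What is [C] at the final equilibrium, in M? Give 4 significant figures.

Q₀ = 26.38 vs Keq = 4.3200e-05 ⇒ Q>K, reverse
Step 1:
                  C         G         M
  I         0.03879    0.9703     0.119
  C          0.1128   -0.1128   -0.1128
  E          0.1516    0.8575  0.006203
  solve Keq expr → x = -0.0376; check Q = 4.3200e-05
Then change container volume by factor 0.8 (V_new/V_old).
Step 2:
                  C         G         M
  I          0.1895     1.072  0.007754
  C        0.001493 -0.001493 -0.001493
  E           0.191      1.07   0.00626
  solve Keq expr → x = -4.9770e-04; check Q = 4.3200e-05
Then change container volume by factor 0.8 (V_new/V_old).
Step 3:
                  C         G         M
  I          0.2387     1.338  0.007826
  C        0.001518 -0.001518 -0.001518
  E          0.2402     1.336  0.006307
  solve Keq expr → x = -5.0604e-04; check Q = 4.3200e-05

[C]_eq = 0.2402 M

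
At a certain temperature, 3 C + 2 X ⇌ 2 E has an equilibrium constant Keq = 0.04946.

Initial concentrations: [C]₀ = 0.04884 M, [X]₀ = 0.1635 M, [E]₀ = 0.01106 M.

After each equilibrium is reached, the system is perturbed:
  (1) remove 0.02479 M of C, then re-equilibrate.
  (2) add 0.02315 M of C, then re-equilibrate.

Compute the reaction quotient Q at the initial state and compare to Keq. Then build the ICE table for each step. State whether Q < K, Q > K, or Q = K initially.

Q₀ = 39.28; Q > K (proceeds reverse)

Q₀ = 39.28 vs Keq = 0.04946 ⇒ Q>K, reverse
Step 1:
                  C         X         E
  init      0.04884    0.1635   0.01106
  Δ         0.01564   0.01043  -0.01043
  eq        0.06448    0.1739 6.3333e-04
  solve Keq expr → x = -0.005213; check Q = 0.04946
Then remove 0.02479 M of C.
Step 2:
                  C         X         E
  init      0.03969    0.1739 6.3333e-04
  Δ       4.8197e-04 3.2131e-04 -3.2131e-04
  eq        0.04017    0.1742 3.1202e-04
  solve Keq expr → x = -1.6066e-04; check Q = 0.04946
Then add 0.02315 M of C.
Step 3:
                  C         X         E
  init      0.06332    0.1742 3.1202e-04
  Δ       -4.4685e-04 -2.9790e-04 2.9790e-04
  eq        0.06288     0.174 6.0992e-04
  solve Keq expr → x = 1.4895e-04; check Q = 0.04946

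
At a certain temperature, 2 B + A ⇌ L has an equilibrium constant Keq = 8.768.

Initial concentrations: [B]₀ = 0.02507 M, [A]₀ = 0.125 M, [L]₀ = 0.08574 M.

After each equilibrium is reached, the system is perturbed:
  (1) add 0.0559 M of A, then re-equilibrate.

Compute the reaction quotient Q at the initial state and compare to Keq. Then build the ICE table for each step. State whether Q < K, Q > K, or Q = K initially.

Q₀ = 1091; Q > K (proceeds reverse)

Q₀ = 1091 vs Keq = 8.768 ⇒ Q>K, reverse
Step 1:
                   B          A          L
  Initial    0.02507      0.125    0.08574
  Change      0.1119    0.05596   -0.05596
  Equil        0.137      0.181    0.02978
  solve Keq expr → x = -0.05596; check Q = 8.768
Then add 0.0559 M of A.
Step 2:
                   B          A          L
  Initial      0.137     0.2369    0.02978
  Change   -0.008178  -0.004089   0.004089
  Equil       0.1288     0.2328    0.03387
  solve Keq expr → x = 0.004089; check Q = 8.768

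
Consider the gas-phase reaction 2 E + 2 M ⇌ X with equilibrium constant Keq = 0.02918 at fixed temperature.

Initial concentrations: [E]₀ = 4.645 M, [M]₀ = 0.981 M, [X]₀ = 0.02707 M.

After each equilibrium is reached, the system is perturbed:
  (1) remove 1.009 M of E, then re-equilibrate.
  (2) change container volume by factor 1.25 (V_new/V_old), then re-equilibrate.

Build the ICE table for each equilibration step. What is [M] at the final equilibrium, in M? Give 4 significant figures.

Q₀ = 0.001304 vs Keq = 0.02918 ⇒ Q<K, forward
Step 1:
                  E         M         X
  I           4.645     0.981   0.02707
  C         -0.3596   -0.3596    0.1798
  E           4.285    0.6214    0.2069
  solve Keq expr → x = 0.1798; check Q = 0.02918
Then remove 1.009 M of E.
Step 2:
                  E         M         X
  I           3.276    0.6214    0.2069
  C          0.0849    0.0849  -0.04245
  E           3.361    0.7063    0.1644
  solve Keq expr → x = -0.04245; check Q = 0.02918
Then change container volume by factor 1.25 (V_new/V_old).
Step 3:
                  E         M         X
  I           2.689     0.565    0.1316
  C         0.07821   0.07821  -0.03911
  E           2.767    0.6432   0.09245
  solve Keq expr → x = -0.03911; check Q = 0.02918

[M]_eq = 0.6432 M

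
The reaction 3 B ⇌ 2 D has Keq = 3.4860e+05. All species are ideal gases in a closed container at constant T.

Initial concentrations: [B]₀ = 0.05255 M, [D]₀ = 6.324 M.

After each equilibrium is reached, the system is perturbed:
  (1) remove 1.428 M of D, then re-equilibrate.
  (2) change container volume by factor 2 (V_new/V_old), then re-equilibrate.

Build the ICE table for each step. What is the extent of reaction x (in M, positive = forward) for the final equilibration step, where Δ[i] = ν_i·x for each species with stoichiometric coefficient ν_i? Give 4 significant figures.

Q₀ = 2.7559e+05 vs Keq = 3.4860e+05 ⇒ Q<K, forward
Step 1:
                  B         D
  init      0.05255     6.324
  Δ       -0.003946  0.002631
  eq         0.0486     6.327
  solve Keq expr → x = 0.001315; check Q = 3.4860e+05
Then remove 1.428 M of D.
Step 2:
                  B         D
  init       0.0486     4.899
  Δ       -0.007592  0.005062
  eq        0.04101     4.904
  solve Keq expr → x = 0.002531; check Q = 3.4860e+05
Then change container volume by factor 2 (V_new/V_old).
Step 3:
                  B         D
  init      0.02051     2.452
  Δ        0.005305 -0.003537
  eq        0.02581     2.448
  solve Keq expr → x = -0.001768; check Q = 3.4860e+05

x = -0.001768 M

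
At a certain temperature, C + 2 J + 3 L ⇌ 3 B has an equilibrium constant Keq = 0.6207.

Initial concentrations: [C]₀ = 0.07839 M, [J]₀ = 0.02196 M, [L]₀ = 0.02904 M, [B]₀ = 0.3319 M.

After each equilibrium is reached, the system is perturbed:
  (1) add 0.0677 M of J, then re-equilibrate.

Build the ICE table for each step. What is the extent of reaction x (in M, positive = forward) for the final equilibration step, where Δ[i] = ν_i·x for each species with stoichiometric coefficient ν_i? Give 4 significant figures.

Q₀ = 3.9492e+07 vs Keq = 0.6207 ⇒ Q>K, reverse
Step 1:
                    C           J           L           B
  init        0.07839     0.02196     0.02904      0.3319
  Δ           0.09342      0.1868      0.2803     -0.2803
  eq           0.1718      0.2088      0.3093     0.05163
  solve Keq expr → x = -0.09342; check Q = 0.6207
Then add 0.0677 M of J.
Step 2:
                    C           J           L           B
  init         0.1718      0.2765      0.3093     0.05163
  Δ         -0.002648   -0.005296   -0.007944    0.007944
  eq           0.1692      0.2712      0.3014     0.05957
  solve Keq expr → x = 0.002648; check Q = 0.6207

x = 0.002648 M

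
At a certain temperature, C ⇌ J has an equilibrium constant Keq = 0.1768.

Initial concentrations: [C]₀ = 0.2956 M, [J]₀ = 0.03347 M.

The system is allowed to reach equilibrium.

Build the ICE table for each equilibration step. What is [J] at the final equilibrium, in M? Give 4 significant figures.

[J]_eq = 0.04944 M

Q₀ = 0.1132 vs Keq = 0.1768 ⇒ Q<K, forward
Step 1:
                   C          J
  init        0.2956    0.03347
  Δ         -0.01597    0.01597
  eq          0.2796    0.04944
  solve Keq expr → x = 0.01597; check Q = 0.1768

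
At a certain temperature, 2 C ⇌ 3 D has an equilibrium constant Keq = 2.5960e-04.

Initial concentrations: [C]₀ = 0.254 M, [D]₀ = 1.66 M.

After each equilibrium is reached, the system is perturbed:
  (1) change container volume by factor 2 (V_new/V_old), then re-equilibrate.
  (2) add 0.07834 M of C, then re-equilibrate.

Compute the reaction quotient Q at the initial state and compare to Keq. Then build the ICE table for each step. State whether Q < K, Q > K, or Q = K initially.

Q₀ = 70.9; Q > K (proceeds reverse)

Q₀ = 70.9 vs Keq = 2.5960e-04 ⇒ Q>K, reverse
Step 1:
                  C         D
  init        0.254      1.66
  Δ           1.056    -1.584
  eq           1.31   0.07637
  solve Keq expr → x = -0.5279; check Q = 2.5960e-04
Then change container volume by factor 2 (V_new/V_old).
Step 2:
                  C         D
  init       0.6549   0.03818
  Δ       -0.006407   0.00961
  eq         0.6485   0.04779
  solve Keq expr → x = 0.003203; check Q = 2.5960e-04
Then add 0.07834 M of C.
Step 3:
                  C         D
  init       0.7268   0.04779
  Δ        -0.00244   0.00366
  eq         0.7244   0.05145
  solve Keq expr → x = 0.00122; check Q = 2.5960e-04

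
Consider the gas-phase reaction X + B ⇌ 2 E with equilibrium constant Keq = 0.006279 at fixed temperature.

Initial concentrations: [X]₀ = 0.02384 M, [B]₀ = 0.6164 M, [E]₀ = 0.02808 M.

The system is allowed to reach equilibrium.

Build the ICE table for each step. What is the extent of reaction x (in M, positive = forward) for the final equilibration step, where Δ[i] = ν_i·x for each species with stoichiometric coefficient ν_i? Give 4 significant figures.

x = -0.008415 M

Q₀ = 0.05366 vs Keq = 0.006279 ⇒ Q>K, reverse
Step 1:
                    X           B           E
  Initial     0.02384      0.6164     0.02808
  Change     0.008415    0.008415    -0.01683
  Equil       0.03226      0.6248     0.01125
  solve Keq expr → x = -0.008415; check Q = 0.006279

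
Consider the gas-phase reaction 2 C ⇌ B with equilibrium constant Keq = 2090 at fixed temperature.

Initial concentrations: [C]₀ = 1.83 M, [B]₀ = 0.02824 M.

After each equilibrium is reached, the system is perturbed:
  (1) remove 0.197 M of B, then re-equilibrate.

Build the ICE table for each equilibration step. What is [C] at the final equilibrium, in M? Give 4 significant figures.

[C]_eq = 0.01878 M

Q₀ = 0.008433 vs Keq = 2090 ⇒ Q<K, forward
Step 1:
                    C           B
  Initial        1.83     0.02824
  Change       -1.809      0.9044
  Equil       0.02112      0.9327
  solve Keq expr → x = 0.9044; check Q = 2090
Then remove 0.197 M of B.
Step 2:
                    C           B
  Initial     0.02112      0.7357
  Change    -0.002348    0.001174
  Equil       0.01878      0.7369
  solve Keq expr → x = 0.001174; check Q = 2090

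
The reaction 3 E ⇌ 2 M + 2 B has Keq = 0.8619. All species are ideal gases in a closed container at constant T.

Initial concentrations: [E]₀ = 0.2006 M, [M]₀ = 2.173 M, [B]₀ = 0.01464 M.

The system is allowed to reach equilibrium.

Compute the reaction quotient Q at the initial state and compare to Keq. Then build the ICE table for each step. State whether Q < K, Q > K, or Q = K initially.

Q₀ = 0.1254 vs Keq = 0.8619 ⇒ Q<K, forward
Step 1:
                  E         M         B
  I          0.2006     2.173   0.01464
  C        -0.02489   0.01659   0.01659
  E          0.1757      2.19   0.03123
  solve Keq expr → x = 0.008295; check Q = 0.8619

Q₀ = 0.1254; Q < K (proceeds forward)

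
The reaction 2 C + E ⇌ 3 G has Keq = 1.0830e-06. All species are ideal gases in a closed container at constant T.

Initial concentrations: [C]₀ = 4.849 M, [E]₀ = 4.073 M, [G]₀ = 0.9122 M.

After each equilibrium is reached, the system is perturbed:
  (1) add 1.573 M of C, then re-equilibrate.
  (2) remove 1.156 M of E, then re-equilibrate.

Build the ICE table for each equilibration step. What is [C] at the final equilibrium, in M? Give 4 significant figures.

Q₀ = 0.007926 vs Keq = 1.0830e-06 ⇒ Q>K, reverse
Step 1:
                    C           E           G
  I             4.849       4.073      0.9122
  C            0.5736      0.2868     -0.8604
  E             5.423        4.36     0.05178
  solve Keq expr → x = -0.2868; check Q = 1.0830e-06
Then add 1.573 M of C.
Step 2:
                    C           E           G
  I             6.996        4.36     0.05178
  C         -0.006354   -0.003177    0.009531
  E             6.989       4.357     0.06131
  solve Keq expr → x = 0.003177; check Q = 1.0830e-06
Then remove 1.156 M of E.
Step 3:
                    C           E           G
  I             6.989       3.201     0.06131
  C          0.003971    0.001985   -0.005956
  E             6.993       3.203     0.05536
  solve Keq expr → x = -0.001985; check Q = 1.0830e-06

[C]_eq = 6.993 M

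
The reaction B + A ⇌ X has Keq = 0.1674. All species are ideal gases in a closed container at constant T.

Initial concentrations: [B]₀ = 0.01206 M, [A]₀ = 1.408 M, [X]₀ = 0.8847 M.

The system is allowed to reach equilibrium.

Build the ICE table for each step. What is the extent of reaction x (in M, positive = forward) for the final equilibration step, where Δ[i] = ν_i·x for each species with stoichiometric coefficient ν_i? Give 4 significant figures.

Q₀ = 52.1 vs Keq = 0.1674 ⇒ Q>K, reverse
Step 1:
                    B           A           X
  init        0.01206       1.408      0.8847
  Δ            0.6545      0.6545     -0.6545
  eq           0.6666       2.063      0.2302
  solve Keq expr → x = -0.6545; check Q = 0.1674

x = -0.6545 M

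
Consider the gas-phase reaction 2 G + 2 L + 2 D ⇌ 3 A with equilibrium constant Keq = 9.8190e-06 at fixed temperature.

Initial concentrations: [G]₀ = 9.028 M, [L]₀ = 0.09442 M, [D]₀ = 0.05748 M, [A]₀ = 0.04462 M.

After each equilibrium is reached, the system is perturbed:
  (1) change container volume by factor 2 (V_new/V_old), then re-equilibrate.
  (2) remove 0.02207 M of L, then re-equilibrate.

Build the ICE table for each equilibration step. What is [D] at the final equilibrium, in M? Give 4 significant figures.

Q₀ = 0.037 vs Keq = 9.8190e-06 ⇒ Q>K, reverse
Step 1:
                  G         L         D         A
  Initial     9.028   0.09442   0.05748   0.04462
  Change    0.02683   0.02683   0.02683  -0.04024
  Equil       9.055    0.1212   0.08431  0.004382
  solve Keq expr → x = -0.01341; check Q = 9.8190e-06
Then change container volume by factor 2 (V_new/V_old).
Step 2:
                  G         L         D         A
  Initial     4.527   0.06062   0.04215  0.002191
  Change  7.1612e-04 7.1612e-04 7.1612e-04 -0.001074
  Equil       4.528   0.06134   0.04287  0.001117
  solve Keq expr → x = -3.5806e-04; check Q = 9.8190e-06
Then remove 0.02207 M of L.
Step 3:
                  G         L         D         A
  Initial     4.528   0.03927   0.04287  0.001117
  Change  1.8805e-04 1.8805e-04 1.8805e-04 -2.8208e-04
  Equil       4.528   0.03946   0.04306 8.3450e-04
  solve Keq expr → x = -9.4025e-05; check Q = 9.8190e-06

[D]_eq = 0.04306 M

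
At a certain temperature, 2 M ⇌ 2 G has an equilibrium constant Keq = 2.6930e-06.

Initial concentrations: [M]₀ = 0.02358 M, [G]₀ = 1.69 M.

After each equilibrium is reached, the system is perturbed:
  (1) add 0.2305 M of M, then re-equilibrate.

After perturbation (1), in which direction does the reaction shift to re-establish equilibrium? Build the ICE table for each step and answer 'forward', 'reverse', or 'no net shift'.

Direction: forward

Q₀ = 5137 vs Keq = 2.6930e-06 ⇒ Q>K, reverse
Step 1:
                  M         G
  Initial   0.02358      1.69
  Change      1.687    -1.687
  Equil       1.711  0.002807
  solve Keq expr → x = -0.8436; check Q = 2.6930e-06
Then add 0.2305 M of M.
Step 2:
                  M         G
  Initial     1.941  0.002807
  Change  -3.7764e-04 3.7764e-04
  Equil       1.941  0.003185
  solve Keq expr → x = 1.8882e-04; check Q = 2.6930e-06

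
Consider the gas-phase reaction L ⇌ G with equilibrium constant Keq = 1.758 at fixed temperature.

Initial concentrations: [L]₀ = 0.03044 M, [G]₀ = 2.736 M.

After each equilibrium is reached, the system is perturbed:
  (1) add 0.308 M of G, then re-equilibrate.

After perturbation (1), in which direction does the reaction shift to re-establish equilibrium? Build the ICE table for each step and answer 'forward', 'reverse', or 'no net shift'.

Direction: reverse

Q₀ = 89.88 vs Keq = 1.758 ⇒ Q>K, reverse
Step 1:
                   L          G
  I          0.03044      2.736
  C           0.9726    -0.9726
  E            1.003      1.763
  solve Keq expr → x = -0.9726; check Q = 1.758
Then add 0.308 M of G.
Step 2:
                   L          G
  I            1.003      2.071
  C           0.1117    -0.1117
  E            1.115       1.96
  solve Keq expr → x = -0.1117; check Q = 1.758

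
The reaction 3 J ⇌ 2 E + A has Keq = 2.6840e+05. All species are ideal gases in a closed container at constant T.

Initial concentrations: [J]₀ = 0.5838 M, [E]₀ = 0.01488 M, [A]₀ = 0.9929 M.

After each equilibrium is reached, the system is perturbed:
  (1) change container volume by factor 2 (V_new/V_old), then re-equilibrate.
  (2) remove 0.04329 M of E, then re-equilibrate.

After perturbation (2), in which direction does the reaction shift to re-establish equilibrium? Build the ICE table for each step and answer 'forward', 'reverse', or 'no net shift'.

Q₀ = 0.001105 vs Keq = 2.6840e+05 ⇒ Q<K, forward
Step 1:
                   J          E          A
  init        0.5838    0.01488     0.9929
  Δ          -0.5749     0.3833     0.1916
  eq        0.008878     0.3982      1.185
  solve Keq expr → x = 0.1916; check Q = 2.6840e+05
Then change container volume by factor 2 (V_new/V_old).
Step 2:
                   J          E          A
  init      0.004439     0.1991     0.5923
  Δ                0          0          0
  eq        0.004439     0.1991     0.5923
  solve Keq expr → x = 0; check Q = 2.6840e+05
Then remove 0.04329 M of E.
Step 3:
                   J          E          A
  init      0.004439     0.1558     0.5923
  Δ       -6.6180e-04 4.4120e-04 2.2060e-04
  eq        0.003777     0.1562     0.5925
  solve Keq expr → x = 2.2060e-04; check Q = 2.6840e+05

Direction: forward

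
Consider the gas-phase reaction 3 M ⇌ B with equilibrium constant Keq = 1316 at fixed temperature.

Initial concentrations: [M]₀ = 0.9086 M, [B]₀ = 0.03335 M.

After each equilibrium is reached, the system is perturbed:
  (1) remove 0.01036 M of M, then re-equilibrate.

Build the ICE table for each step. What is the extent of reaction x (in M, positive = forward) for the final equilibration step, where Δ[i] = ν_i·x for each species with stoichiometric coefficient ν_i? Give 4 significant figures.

x = -0.003379 M

Q₀ = 0.04446 vs Keq = 1316 ⇒ Q<K, forward
Step 1:
                   M          B
  I           0.9086    0.03335
  C          -0.8465     0.2822
  E          0.06212     0.3155
  solve Keq expr → x = 0.2822; check Q = 1316
Then remove 0.01036 M of M.
Step 2:
                   M          B
  I          0.05176     0.3155
  C          0.01014  -0.003379
  E           0.0619     0.3121
  solve Keq expr → x = -0.003379; check Q = 1316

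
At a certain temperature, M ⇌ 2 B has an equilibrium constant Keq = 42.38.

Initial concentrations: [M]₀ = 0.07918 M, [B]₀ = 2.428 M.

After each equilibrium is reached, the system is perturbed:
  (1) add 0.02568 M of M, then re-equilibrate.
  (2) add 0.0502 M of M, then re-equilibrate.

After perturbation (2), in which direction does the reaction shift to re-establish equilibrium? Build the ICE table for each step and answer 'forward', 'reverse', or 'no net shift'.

Q₀ = 74.45 vs Keq = 42.38 ⇒ Q>K, reverse
Step 1:
                   M          B
  Initial    0.07918      2.428
  Change     0.04893   -0.09787
  Equil       0.1281       2.33
  solve Keq expr → x = -0.04893; check Q = 42.38
Then add 0.02568 M of M.
Step 2:
                   M          B
  Initial     0.1538       2.33
  Change    -0.02102    0.04203
  Equil       0.1328      2.372
  solve Keq expr → x = 0.02102; check Q = 42.38
Then add 0.0502 M of M.
Step 3:
                   M          B
  Initial      0.183      2.372
  Change    -0.04089    0.08178
  Equil       0.1421      2.454
  solve Keq expr → x = 0.04089; check Q = 42.38

Direction: forward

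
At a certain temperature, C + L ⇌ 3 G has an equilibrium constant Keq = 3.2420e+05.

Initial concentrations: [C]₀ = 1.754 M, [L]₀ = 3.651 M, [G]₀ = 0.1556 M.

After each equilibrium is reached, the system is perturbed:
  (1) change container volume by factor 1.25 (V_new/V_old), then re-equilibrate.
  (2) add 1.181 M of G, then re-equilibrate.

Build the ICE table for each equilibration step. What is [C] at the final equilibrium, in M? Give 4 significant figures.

[C]_eq = 3.4068e-04 M

Q₀ = 5.8828e-04 vs Keq = 3.2420e+05 ⇒ Q<K, forward
Step 1:
                    C           L           G
  I             1.754       3.651      0.1556
  C            -1.754      -1.754       5.261
  E        2.5840e-04       1.897       5.417
  solve Keq expr → x = 1.754; check Q = 3.2420e+05
Then change container volume by factor 1.25 (V_new/V_old).
Step 2:
                    C           L           G
  I        2.0672e-04       1.518       4.333
  C       -4.1326e-05 -4.1326e-05  1.2398e-04
  E        1.6540e-04       1.518       4.334
  solve Keq expr → x = 4.1326e-05; check Q = 3.2420e+05
Then add 1.181 M of G.
Step 3:
                    C           L           G
  I        1.6540e-04       1.518       5.515
  C        1.7528e-04  1.7528e-04 -5.2585e-04
  E        3.4068e-04       1.518       5.514
  solve Keq expr → x = -1.7528e-04; check Q = 3.2420e+05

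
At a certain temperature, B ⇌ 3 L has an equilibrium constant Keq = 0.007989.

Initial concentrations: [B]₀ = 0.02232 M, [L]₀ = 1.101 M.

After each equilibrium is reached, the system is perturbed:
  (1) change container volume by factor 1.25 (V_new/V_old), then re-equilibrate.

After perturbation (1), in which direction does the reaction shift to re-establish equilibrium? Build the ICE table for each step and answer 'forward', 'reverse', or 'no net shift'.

Q₀ = 59.8 vs Keq = 0.007989 ⇒ Q>K, reverse
Step 1:
                   B          L
  init       0.02232      1.101
  Δ           0.3204    -0.9611
  eq          0.3427     0.1399
  solve Keq expr → x = -0.3204; check Q = 0.007989
Then change container volume by factor 1.25 (V_new/V_old).
Step 2:
                   B          L
  init        0.2742     0.1119
  Δ        -0.005682    0.01705
  eq          0.2685      0.129
  solve Keq expr → x = 0.005682; check Q = 0.007989

Direction: forward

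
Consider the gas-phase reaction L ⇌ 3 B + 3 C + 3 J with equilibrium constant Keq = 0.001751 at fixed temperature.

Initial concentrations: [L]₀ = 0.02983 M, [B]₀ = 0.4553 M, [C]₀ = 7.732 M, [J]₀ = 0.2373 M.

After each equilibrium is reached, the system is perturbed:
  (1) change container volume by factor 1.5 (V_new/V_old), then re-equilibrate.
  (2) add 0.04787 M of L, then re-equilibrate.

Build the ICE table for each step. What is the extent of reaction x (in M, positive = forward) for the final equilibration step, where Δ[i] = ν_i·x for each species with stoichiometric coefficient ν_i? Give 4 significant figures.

Q₀ = 19.54 vs Keq = 0.001751 ⇒ Q>K, reverse
Step 1:
                    L           B           C           J
  Initial     0.02983      0.4553       7.732      0.2373
  Change      0.06914     -0.2074     -0.2074     -0.2074
  Equil       0.09897      0.2479       7.525     0.02989
  solve Keq expr → x = -0.06914; check Q = 0.001751
Then change container volume by factor 1.5 (V_new/V_old).
Step 2:
                    L           B           C           J
  Initial     0.06598      0.1653       5.016     0.01993
  Change    -0.009224     0.02767     0.02767     0.02767
  Equil       0.05675      0.1929       5.044      0.0476
  solve Keq expr → x = 0.009224; check Q = 0.001751
Then add 0.04787 M of L.
Step 3:
                    L           B           C           J
  Initial      0.1046      0.1929       5.044      0.0476
  Change    -0.002635    0.007905    0.007905    0.007905
  Equil         0.102      0.2008       5.052      0.0555
  solve Keq expr → x = 0.002635; check Q = 0.001751

x = 0.002635 M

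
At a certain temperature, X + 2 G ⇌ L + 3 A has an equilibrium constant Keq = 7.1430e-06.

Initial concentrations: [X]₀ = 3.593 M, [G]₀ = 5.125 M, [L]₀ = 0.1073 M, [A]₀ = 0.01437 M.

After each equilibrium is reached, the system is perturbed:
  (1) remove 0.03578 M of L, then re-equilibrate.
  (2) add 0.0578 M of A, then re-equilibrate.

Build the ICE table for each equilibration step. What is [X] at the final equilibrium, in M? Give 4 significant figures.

Q₀ = 3.3738e-09 vs Keq = 7.1430e-06 ⇒ Q<K, forward
Step 1:
                   X          G          L          A
  init         3.593      5.125     0.1073    0.01437
  Δ         -0.04859   -0.09717    0.04859     0.1458
  eq           3.544      5.028     0.1559     0.1601
  solve Keq expr → x = 0.04859; check Q = 7.1430e-06
Then remove 0.03578 M of L.
Step 2:
                   X          G          L          A
  init         3.544      5.028     0.1201     0.1601
  Δ        -0.004112  -0.008224   0.004112    0.01234
  eq            3.54       5.02     0.1242     0.1725
  solve Keq expr → x = 0.004112; check Q = 7.1430e-06
Then add 0.0578 M of A.
Step 3:
                   X          G          L          A
  init          3.54       5.02     0.1242     0.2303
  Δ          0.01618    0.03236   -0.01618   -0.04854
  eq           3.556      5.052      0.108     0.1817
  solve Keq expr → x = -0.01618; check Q = 7.1430e-06

[X]_eq = 3.556 M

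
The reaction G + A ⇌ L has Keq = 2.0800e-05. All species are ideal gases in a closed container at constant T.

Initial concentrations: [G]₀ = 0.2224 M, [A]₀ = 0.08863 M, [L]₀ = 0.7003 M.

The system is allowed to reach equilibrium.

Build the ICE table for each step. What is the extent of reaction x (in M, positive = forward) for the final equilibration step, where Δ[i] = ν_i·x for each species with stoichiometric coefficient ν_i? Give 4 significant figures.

x = -0.7003 M

Q₀ = 35.53 vs Keq = 2.0800e-05 ⇒ Q>K, reverse
Step 1:
                  G         A         L
  init       0.2224   0.08863    0.7003
  Δ          0.7003    0.7003   -0.7003
  eq         0.9227    0.7889 1.5141e-05
  solve Keq expr → x = -0.7003; check Q = 2.0800e-05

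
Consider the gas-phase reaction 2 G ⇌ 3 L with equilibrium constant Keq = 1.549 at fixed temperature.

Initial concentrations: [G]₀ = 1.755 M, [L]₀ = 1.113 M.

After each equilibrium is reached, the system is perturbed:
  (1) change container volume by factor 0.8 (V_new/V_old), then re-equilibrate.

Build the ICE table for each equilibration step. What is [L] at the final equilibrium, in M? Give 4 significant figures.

[L]_eq = 1.792 M

Q₀ = 0.4476 vs Keq = 1.549 ⇒ Q<K, forward
Step 1:
                    G           L
  Initial       1.755       1.113
  Change      -0.2645      0.3968
  Equil          1.49        1.51
  solve Keq expr → x = 0.1323; check Q = 1.549
Then change container volume by factor 0.8 (V_new/V_old).
Step 2:
                    G           L
  Initial       1.863       1.887
  Change      0.06371    -0.09556
  Equil         1.927       1.792
  solve Keq expr → x = -0.03185; check Q = 1.549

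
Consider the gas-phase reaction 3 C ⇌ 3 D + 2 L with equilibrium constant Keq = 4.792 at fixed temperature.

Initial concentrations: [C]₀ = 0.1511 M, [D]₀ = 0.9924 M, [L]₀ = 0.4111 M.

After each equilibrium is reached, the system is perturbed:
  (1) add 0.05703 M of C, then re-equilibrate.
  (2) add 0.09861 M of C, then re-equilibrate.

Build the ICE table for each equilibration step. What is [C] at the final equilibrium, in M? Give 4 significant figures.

[C]_eq = 0.3179 M

Q₀ = 47.88 vs Keq = 4.792 ⇒ Q>K, reverse
Step 1:
                   C          D          L
  init        0.1511     0.9924     0.4111
  Δ           0.1055    -0.1055   -0.07035
  eq          0.2566     0.8869     0.3407
  solve Keq expr → x = -0.03518; check Q = 4.792
Then add 0.05703 M of C.
Step 2:
                   C          D          L
  init        0.3137     0.8869     0.3407
  Δ         -0.03491    0.03491    0.02328
  eq          0.2787     0.9218      0.364
  solve Keq expr → x = 0.01164; check Q = 4.792
Then add 0.09861 M of C.
Step 3:
                   C          D          L
  init        0.3774     0.9218      0.364
  Δ         -0.05946    0.05946    0.03964
  eq          0.3179     0.9812     0.4037
  solve Keq expr → x = 0.01982; check Q = 4.792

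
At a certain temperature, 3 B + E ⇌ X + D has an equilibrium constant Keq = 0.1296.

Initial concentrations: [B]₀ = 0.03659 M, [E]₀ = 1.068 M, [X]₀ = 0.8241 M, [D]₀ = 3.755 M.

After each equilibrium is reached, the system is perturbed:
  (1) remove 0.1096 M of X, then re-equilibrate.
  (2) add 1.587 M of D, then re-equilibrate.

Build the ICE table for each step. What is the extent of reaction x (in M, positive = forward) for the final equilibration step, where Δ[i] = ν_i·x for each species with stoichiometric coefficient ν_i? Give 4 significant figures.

x = -0.03443 M

Q₀ = 5.9147e+04 vs Keq = 0.1296 ⇒ Q>K, reverse
Step 1:
                  B         E         X         D
  init      0.03659     1.068    0.8241     3.755
  Δ           1.609    0.5363   -0.5363   -0.5363
  eq          1.645     1.604    0.2878     3.219
  solve Keq expr → x = -0.5363; check Q = 0.1296
Then remove 0.1096 M of X.
Step 2:
                  B         E         X         D
  init        1.645     1.604    0.1782     3.219
  Δ         -0.1232  -0.04106   0.04106   0.04106
  eq          1.522     1.563    0.2193      3.26
  solve Keq expr → x = 0.04106; check Q = 0.1296
Then add 1.587 M of D.
Step 3:
                  B         E         X         D
  init        1.522     1.563    0.2193     4.847
  Δ          0.1033   0.03443  -0.03443  -0.03443
  eq          1.626     1.598    0.1848     4.812
  solve Keq expr → x = -0.03443; check Q = 0.1296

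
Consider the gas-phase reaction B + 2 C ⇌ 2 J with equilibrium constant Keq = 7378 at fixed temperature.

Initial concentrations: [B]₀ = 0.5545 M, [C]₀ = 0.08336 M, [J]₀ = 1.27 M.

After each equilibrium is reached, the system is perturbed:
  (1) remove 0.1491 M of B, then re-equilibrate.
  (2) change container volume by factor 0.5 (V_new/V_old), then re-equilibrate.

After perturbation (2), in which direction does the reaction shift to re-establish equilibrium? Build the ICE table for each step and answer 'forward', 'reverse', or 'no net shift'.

Q₀ = 418.6 vs Keq = 7378 ⇒ Q<K, forward
Step 1:
                    B           C           J
  init         0.5545     0.08336        1.27
  Δ          -0.03096    -0.06193     0.06193
  eq           0.5235     0.02143       1.332
  solve Keq expr → x = 0.03096; check Q = 7378
Then remove 0.1491 M of B.
Step 2:
                    B           C           J
  init         0.3744     0.02143       1.332
  Δ          0.001887    0.003775   -0.003775
  eq           0.3763     0.02521       1.328
  solve Keq expr → x = -0.001887; check Q = 7378
Then change container volume by factor 0.5 (V_new/V_old).
Step 3:
                    B           C           J
  init         0.7526     0.05041       2.656
  Δ           -0.0072     -0.0144      0.0144
  eq           0.7454     0.03601       2.671
  solve Keq expr → x = 0.0072; check Q = 7378

Direction: forward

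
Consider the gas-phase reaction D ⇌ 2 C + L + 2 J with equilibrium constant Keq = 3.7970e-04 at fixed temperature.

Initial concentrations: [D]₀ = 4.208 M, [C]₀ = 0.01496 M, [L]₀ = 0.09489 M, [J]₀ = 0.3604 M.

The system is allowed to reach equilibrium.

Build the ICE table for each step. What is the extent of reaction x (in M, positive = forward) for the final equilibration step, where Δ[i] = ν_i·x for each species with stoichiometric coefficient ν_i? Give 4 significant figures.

x = 0.08216 M

Q₀ = 6.5551e-07 vs Keq = 3.7970e-04 ⇒ Q<K, forward
Step 1:
                   D          C          L          J
  init         4.208    0.01496    0.09489     0.3604
  Δ         -0.08216     0.1643    0.08216     0.1643
  eq           4.126     0.1793      0.177     0.5247
  solve Keq expr → x = 0.08216; check Q = 3.7970e-04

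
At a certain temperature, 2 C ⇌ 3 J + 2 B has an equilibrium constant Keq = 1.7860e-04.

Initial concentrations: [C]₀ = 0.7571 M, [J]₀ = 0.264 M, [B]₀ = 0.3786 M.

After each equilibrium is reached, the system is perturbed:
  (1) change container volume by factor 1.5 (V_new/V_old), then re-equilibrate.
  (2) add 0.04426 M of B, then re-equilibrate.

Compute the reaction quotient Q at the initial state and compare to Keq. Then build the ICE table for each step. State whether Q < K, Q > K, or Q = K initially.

Q₀ = 0.004601; Q > K (proceeds reverse)

Q₀ = 0.004601 vs Keq = 1.7860e-04 ⇒ Q>K, reverse
Step 1:
                    C           J           B
  Initial      0.7571       0.264      0.3786
  Change      0.09727     -0.1459    -0.09727
  Equil        0.8544      0.1181      0.2813
  solve Keq expr → x = -0.04863; check Q = 1.7860e-04
Then change container volume by factor 1.5 (V_new/V_old).
Step 2:
                    C           J           B
  Initial      0.5696     0.07873      0.1876
  Change     -0.01952     0.02928     0.01952
  Equil        0.5501       0.108      0.2071
  solve Keq expr → x = 0.009761; check Q = 1.7860e-04
Then add 0.04426 M of B.
Step 3:
                    C           J           B
  Initial      0.5501       0.108      0.2513
  Change      0.00698    -0.01047    -0.00698
  Equil         0.557     0.09754      0.2444
  solve Keq expr → x = -0.00349; check Q = 1.7860e-04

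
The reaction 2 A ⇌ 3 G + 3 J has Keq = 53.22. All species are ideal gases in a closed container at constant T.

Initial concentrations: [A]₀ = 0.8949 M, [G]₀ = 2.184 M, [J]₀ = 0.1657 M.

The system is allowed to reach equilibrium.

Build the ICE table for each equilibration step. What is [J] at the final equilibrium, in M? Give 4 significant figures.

[J]_eq = 0.8045 M

Q₀ = 0.05918 vs Keq = 53.22 ⇒ Q<K, forward
Step 1:
                  A         G         J
  Initial    0.8949     2.184    0.1657
  Change    -0.4258    0.6388    0.6388
  Equil      0.4691     2.823    0.8045
  solve Keq expr → x = 0.2129; check Q = 53.22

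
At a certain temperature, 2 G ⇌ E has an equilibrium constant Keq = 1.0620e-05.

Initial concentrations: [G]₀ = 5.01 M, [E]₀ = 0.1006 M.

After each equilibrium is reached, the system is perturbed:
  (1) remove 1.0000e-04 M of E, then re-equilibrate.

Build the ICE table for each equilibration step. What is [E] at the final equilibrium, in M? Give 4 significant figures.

Q₀ = 0.004008 vs Keq = 1.0620e-05 ⇒ Q>K, reverse
Step 1:
                   G          E
  Initial       5.01     0.1006
  Change      0.2006    -0.1003
  Equil        5.211 2.8834e-04
  solve Keq expr → x = -0.1003; check Q = 1.0620e-05
Then remove 1.0000e-04 M of E.
Step 2:
                   G          E
  Initial      5.211 1.8834e-04
  Change  -1.9996e-04 9.9978e-05
  Equil         5.21 2.8832e-04
  solve Keq expr → x = 9.9978e-05; check Q = 1.0620e-05

[E]_eq = 2.8832e-04 M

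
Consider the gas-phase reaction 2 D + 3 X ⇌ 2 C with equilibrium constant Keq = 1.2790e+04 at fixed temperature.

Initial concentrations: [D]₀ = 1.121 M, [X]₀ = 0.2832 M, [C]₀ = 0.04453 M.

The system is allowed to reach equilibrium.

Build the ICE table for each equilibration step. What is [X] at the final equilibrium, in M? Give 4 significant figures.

Q₀ = 0.06947 vs Keq = 1.2790e+04 ⇒ Q<K, forward
Step 1:
                   D          X          C
  I            1.121     0.2832    0.04453
  C          -0.1779    -0.2669     0.1779
  E           0.9431    0.01632     0.2224
  solve Keq expr → x = 0.08896; check Q = 1.2790e+04

[X]_eq = 0.01632 M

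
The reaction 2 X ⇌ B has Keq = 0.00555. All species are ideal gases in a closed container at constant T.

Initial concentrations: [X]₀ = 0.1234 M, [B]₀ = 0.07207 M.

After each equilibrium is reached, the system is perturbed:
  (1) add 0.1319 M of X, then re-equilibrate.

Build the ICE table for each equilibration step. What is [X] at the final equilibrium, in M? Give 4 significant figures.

[X]_eq = 0.3977 M

Q₀ = 4.733 vs Keq = 0.00555 ⇒ Q>K, reverse
Step 1:
                  X         B
  init       0.1234   0.07207
  Δ          0.1434  -0.07168
  eq         0.2668 3.9491e-04
  solve Keq expr → x = -0.07168; check Q = 0.00555
Then add 0.1319 M of X.
Step 2:
                  X         B
  init       0.3987 3.9491e-04
  Δ       -9.6567e-04 4.8284e-04
  eq         0.3977 8.7775e-04
  solve Keq expr → x = 4.8284e-04; check Q = 0.00555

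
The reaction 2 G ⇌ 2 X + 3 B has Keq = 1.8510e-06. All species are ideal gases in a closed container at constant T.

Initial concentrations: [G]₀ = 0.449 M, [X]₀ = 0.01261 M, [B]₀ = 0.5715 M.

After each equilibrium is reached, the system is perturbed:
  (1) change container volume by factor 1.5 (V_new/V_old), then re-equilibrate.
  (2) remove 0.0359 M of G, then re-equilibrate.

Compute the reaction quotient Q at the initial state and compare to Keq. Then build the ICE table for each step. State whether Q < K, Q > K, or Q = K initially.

Q₀ = 1.4723e-04 vs Keq = 1.8510e-06 ⇒ Q>K, reverse
Step 1:
                  G         X         B
  Initial     0.449   0.01261    0.5715
  Change     0.0111   -0.0111  -0.01664
  Equil      0.4601  0.001515    0.5549
  solve Keq expr → x = -0.005548; check Q = 1.8510e-06
Then change container volume by factor 1.5 (V_new/V_old).
Step 2:
                  G         X         B
  Initial    0.3067   0.00101    0.3699
  Change  -8.3089e-04 8.3089e-04  0.001246
  Equil      0.3059  0.001841    0.3712
  solve Keq expr → x = 4.1545e-04; check Q = 1.8510e-06
Then remove 0.0359 M of G.
Step 3:
                  G         X         B
  Initial      0.27  0.001841    0.3712
  Change  2.1263e-04 -2.1263e-04 -3.1895e-04
  Equil      0.2702  0.001628    0.3708
  solve Keq expr → x = -1.0632e-04; check Q = 1.8510e-06

Q₀ = 1.4723e-04; Q > K (proceeds reverse)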